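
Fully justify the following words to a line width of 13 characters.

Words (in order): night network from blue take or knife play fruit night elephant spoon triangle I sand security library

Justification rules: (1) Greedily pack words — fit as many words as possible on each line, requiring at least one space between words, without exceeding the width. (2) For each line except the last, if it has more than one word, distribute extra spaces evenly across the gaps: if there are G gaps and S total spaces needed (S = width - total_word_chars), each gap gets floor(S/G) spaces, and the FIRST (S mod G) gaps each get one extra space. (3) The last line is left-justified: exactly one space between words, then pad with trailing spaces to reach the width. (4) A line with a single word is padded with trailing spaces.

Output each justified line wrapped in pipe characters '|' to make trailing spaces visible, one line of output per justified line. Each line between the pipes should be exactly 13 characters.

Answer: |night network|
|from     blue|
|take or knife|
|play    fruit|
|night        |
|elephant     |
|spoon        |
|triangle    I|
|sand security|
|library      |

Derivation:
Line 1: ['night', 'network'] (min_width=13, slack=0)
Line 2: ['from', 'blue'] (min_width=9, slack=4)
Line 3: ['take', 'or', 'knife'] (min_width=13, slack=0)
Line 4: ['play', 'fruit'] (min_width=10, slack=3)
Line 5: ['night'] (min_width=5, slack=8)
Line 6: ['elephant'] (min_width=8, slack=5)
Line 7: ['spoon'] (min_width=5, slack=8)
Line 8: ['triangle', 'I'] (min_width=10, slack=3)
Line 9: ['sand', 'security'] (min_width=13, slack=0)
Line 10: ['library'] (min_width=7, slack=6)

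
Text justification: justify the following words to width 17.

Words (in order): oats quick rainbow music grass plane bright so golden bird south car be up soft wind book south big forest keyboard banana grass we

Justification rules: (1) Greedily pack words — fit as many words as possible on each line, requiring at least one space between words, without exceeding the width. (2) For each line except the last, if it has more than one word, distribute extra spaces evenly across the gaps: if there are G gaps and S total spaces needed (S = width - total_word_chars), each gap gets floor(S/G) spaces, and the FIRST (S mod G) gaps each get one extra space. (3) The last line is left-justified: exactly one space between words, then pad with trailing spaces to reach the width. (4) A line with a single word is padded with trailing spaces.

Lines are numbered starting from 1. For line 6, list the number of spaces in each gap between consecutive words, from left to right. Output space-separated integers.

Answer: 1 1 1

Derivation:
Line 1: ['oats', 'quick'] (min_width=10, slack=7)
Line 2: ['rainbow', 'music'] (min_width=13, slack=4)
Line 3: ['grass', 'plane'] (min_width=11, slack=6)
Line 4: ['bright', 'so', 'golden'] (min_width=16, slack=1)
Line 5: ['bird', 'south', 'car', 'be'] (min_width=17, slack=0)
Line 6: ['up', 'soft', 'wind', 'book'] (min_width=17, slack=0)
Line 7: ['south', 'big', 'forest'] (min_width=16, slack=1)
Line 8: ['keyboard', 'banana'] (min_width=15, slack=2)
Line 9: ['grass', 'we'] (min_width=8, slack=9)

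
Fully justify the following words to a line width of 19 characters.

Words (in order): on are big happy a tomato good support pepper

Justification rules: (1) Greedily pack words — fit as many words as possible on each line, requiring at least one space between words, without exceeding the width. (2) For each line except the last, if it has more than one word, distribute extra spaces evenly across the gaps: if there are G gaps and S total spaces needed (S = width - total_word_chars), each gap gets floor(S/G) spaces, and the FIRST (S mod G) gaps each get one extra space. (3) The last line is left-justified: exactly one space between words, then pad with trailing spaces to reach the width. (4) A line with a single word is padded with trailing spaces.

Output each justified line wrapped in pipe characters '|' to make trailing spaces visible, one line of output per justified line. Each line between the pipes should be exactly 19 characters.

Line 1: ['on', 'are', 'big', 'happy', 'a'] (min_width=18, slack=1)
Line 2: ['tomato', 'good', 'support'] (min_width=19, slack=0)
Line 3: ['pepper'] (min_width=6, slack=13)

Answer: |on  are big happy a|
|tomato good support|
|pepper             |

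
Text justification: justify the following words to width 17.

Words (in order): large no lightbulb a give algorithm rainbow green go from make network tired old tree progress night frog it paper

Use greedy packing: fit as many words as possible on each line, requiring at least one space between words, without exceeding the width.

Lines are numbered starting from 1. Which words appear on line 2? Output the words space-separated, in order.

Answer: lightbulb a give

Derivation:
Line 1: ['large', 'no'] (min_width=8, slack=9)
Line 2: ['lightbulb', 'a', 'give'] (min_width=16, slack=1)
Line 3: ['algorithm', 'rainbow'] (min_width=17, slack=0)
Line 4: ['green', 'go', 'from'] (min_width=13, slack=4)
Line 5: ['make', 'network'] (min_width=12, slack=5)
Line 6: ['tired', 'old', 'tree'] (min_width=14, slack=3)
Line 7: ['progress', 'night'] (min_width=14, slack=3)
Line 8: ['frog', 'it', 'paper'] (min_width=13, slack=4)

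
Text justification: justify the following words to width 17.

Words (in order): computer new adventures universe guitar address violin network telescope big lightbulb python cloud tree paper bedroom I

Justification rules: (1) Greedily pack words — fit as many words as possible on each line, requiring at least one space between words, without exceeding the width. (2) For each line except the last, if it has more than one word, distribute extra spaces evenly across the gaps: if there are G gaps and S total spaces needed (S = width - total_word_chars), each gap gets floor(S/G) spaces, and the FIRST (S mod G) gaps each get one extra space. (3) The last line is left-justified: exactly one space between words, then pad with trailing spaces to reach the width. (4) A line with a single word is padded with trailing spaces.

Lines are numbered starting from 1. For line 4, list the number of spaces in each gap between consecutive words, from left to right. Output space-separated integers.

Line 1: ['computer', 'new'] (min_width=12, slack=5)
Line 2: ['adventures'] (min_width=10, slack=7)
Line 3: ['universe', 'guitar'] (min_width=15, slack=2)
Line 4: ['address', 'violin'] (min_width=14, slack=3)
Line 5: ['network', 'telescope'] (min_width=17, slack=0)
Line 6: ['big', 'lightbulb'] (min_width=13, slack=4)
Line 7: ['python', 'cloud', 'tree'] (min_width=17, slack=0)
Line 8: ['paper', 'bedroom', 'I'] (min_width=15, slack=2)

Answer: 4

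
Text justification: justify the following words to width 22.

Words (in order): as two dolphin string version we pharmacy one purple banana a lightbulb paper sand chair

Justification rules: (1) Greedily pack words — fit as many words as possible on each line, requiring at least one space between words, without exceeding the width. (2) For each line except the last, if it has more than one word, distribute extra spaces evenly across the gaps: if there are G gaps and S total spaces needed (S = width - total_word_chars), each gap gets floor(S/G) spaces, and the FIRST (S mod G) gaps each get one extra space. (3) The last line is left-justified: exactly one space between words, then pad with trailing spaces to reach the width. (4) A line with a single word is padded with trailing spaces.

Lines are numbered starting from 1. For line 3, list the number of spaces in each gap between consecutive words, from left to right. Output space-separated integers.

Answer: 2 2 2

Derivation:
Line 1: ['as', 'two', 'dolphin', 'string'] (min_width=21, slack=1)
Line 2: ['version', 'we', 'pharmacy'] (min_width=19, slack=3)
Line 3: ['one', 'purple', 'banana', 'a'] (min_width=19, slack=3)
Line 4: ['lightbulb', 'paper', 'sand'] (min_width=20, slack=2)
Line 5: ['chair'] (min_width=5, slack=17)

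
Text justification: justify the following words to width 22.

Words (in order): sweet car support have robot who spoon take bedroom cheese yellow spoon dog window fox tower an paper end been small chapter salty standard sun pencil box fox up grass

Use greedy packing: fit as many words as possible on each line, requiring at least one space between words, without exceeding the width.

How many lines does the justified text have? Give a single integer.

Answer: 9

Derivation:
Line 1: ['sweet', 'car', 'support', 'have'] (min_width=22, slack=0)
Line 2: ['robot', 'who', 'spoon', 'take'] (min_width=20, slack=2)
Line 3: ['bedroom', 'cheese', 'yellow'] (min_width=21, slack=1)
Line 4: ['spoon', 'dog', 'window', 'fox'] (min_width=20, slack=2)
Line 5: ['tower', 'an', 'paper', 'end'] (min_width=18, slack=4)
Line 6: ['been', 'small', 'chapter'] (min_width=18, slack=4)
Line 7: ['salty', 'standard', 'sun'] (min_width=18, slack=4)
Line 8: ['pencil', 'box', 'fox', 'up'] (min_width=17, slack=5)
Line 9: ['grass'] (min_width=5, slack=17)
Total lines: 9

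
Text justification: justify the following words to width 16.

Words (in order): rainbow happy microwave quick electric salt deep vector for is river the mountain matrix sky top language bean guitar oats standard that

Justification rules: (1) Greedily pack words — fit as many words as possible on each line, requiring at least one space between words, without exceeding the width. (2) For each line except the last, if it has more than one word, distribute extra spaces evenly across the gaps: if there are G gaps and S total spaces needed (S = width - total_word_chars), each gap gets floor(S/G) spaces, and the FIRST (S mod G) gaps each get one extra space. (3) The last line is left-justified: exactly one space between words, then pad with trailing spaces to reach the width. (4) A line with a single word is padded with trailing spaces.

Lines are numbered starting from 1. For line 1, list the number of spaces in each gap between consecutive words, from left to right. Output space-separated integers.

Line 1: ['rainbow', 'happy'] (min_width=13, slack=3)
Line 2: ['microwave', 'quick'] (min_width=15, slack=1)
Line 3: ['electric', 'salt'] (min_width=13, slack=3)
Line 4: ['deep', 'vector', 'for'] (min_width=15, slack=1)
Line 5: ['is', 'river', 'the'] (min_width=12, slack=4)
Line 6: ['mountain', 'matrix'] (min_width=15, slack=1)
Line 7: ['sky', 'top', 'language'] (min_width=16, slack=0)
Line 8: ['bean', 'guitar', 'oats'] (min_width=16, slack=0)
Line 9: ['standard', 'that'] (min_width=13, slack=3)

Answer: 4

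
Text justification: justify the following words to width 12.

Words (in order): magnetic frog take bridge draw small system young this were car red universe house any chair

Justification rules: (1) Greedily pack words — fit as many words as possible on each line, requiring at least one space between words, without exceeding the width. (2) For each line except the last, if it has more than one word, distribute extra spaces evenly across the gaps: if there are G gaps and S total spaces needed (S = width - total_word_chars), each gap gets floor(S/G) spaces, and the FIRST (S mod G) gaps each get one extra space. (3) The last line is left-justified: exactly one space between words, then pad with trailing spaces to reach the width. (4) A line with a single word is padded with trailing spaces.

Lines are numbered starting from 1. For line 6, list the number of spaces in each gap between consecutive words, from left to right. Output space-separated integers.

Line 1: ['magnetic'] (min_width=8, slack=4)
Line 2: ['frog', 'take'] (min_width=9, slack=3)
Line 3: ['bridge', 'draw'] (min_width=11, slack=1)
Line 4: ['small', 'system'] (min_width=12, slack=0)
Line 5: ['young', 'this'] (min_width=10, slack=2)
Line 6: ['were', 'car', 'red'] (min_width=12, slack=0)
Line 7: ['universe'] (min_width=8, slack=4)
Line 8: ['house', 'any'] (min_width=9, slack=3)
Line 9: ['chair'] (min_width=5, slack=7)

Answer: 1 1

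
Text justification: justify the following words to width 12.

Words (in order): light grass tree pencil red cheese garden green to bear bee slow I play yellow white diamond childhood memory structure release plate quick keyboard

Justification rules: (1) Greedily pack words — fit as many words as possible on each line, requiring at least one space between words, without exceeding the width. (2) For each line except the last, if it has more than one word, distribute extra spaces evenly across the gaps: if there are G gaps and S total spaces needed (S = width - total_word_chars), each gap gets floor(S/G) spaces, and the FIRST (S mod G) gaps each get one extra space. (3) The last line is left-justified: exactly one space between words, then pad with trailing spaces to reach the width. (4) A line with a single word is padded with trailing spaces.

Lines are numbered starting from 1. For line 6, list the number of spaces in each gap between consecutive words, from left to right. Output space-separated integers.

Answer: 2 1

Derivation:
Line 1: ['light', 'grass'] (min_width=11, slack=1)
Line 2: ['tree', 'pencil'] (min_width=11, slack=1)
Line 3: ['red', 'cheese'] (min_width=10, slack=2)
Line 4: ['garden', 'green'] (min_width=12, slack=0)
Line 5: ['to', 'bear', 'bee'] (min_width=11, slack=1)
Line 6: ['slow', 'I', 'play'] (min_width=11, slack=1)
Line 7: ['yellow', 'white'] (min_width=12, slack=0)
Line 8: ['diamond'] (min_width=7, slack=5)
Line 9: ['childhood'] (min_width=9, slack=3)
Line 10: ['memory'] (min_width=6, slack=6)
Line 11: ['structure'] (min_width=9, slack=3)
Line 12: ['release'] (min_width=7, slack=5)
Line 13: ['plate', 'quick'] (min_width=11, slack=1)
Line 14: ['keyboard'] (min_width=8, slack=4)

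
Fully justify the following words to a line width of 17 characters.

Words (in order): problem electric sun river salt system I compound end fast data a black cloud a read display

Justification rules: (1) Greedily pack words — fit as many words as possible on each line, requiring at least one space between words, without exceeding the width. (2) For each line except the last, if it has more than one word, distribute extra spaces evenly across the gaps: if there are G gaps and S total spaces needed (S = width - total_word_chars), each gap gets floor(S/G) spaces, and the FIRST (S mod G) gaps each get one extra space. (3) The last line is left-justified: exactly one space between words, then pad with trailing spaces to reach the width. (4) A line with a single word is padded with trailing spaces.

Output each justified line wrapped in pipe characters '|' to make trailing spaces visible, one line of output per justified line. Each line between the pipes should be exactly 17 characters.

Line 1: ['problem', 'electric'] (min_width=16, slack=1)
Line 2: ['sun', 'river', 'salt'] (min_width=14, slack=3)
Line 3: ['system', 'I', 'compound'] (min_width=17, slack=0)
Line 4: ['end', 'fast', 'data', 'a'] (min_width=15, slack=2)
Line 5: ['black', 'cloud', 'a'] (min_width=13, slack=4)
Line 6: ['read', 'display'] (min_width=12, slack=5)

Answer: |problem  electric|
|sun   river  salt|
|system I compound|
|end  fast  data a|
|black   cloud   a|
|read display     |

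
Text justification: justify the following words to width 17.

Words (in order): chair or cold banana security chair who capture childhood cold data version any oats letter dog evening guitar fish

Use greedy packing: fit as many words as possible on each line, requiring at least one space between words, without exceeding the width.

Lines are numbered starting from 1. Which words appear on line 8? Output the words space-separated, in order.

Answer: fish

Derivation:
Line 1: ['chair', 'or', 'cold'] (min_width=13, slack=4)
Line 2: ['banana', 'security'] (min_width=15, slack=2)
Line 3: ['chair', 'who', 'capture'] (min_width=17, slack=0)
Line 4: ['childhood', 'cold'] (min_width=14, slack=3)
Line 5: ['data', 'version', 'any'] (min_width=16, slack=1)
Line 6: ['oats', 'letter', 'dog'] (min_width=15, slack=2)
Line 7: ['evening', 'guitar'] (min_width=14, slack=3)
Line 8: ['fish'] (min_width=4, slack=13)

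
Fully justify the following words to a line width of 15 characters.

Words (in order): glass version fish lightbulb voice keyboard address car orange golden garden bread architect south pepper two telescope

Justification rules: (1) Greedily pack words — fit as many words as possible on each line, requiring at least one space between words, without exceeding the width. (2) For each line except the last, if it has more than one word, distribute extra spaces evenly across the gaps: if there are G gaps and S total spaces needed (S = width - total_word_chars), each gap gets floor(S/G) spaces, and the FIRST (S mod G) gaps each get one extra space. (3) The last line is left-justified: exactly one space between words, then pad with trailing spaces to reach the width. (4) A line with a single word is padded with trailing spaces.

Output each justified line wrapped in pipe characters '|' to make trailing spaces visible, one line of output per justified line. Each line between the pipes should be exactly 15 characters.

Answer: |glass   version|
|fish  lightbulb|
|voice  keyboard|
|address     car|
|orange   golden|
|garden    bread|
|architect south|
|pepper      two|
|telescope      |

Derivation:
Line 1: ['glass', 'version'] (min_width=13, slack=2)
Line 2: ['fish', 'lightbulb'] (min_width=14, slack=1)
Line 3: ['voice', 'keyboard'] (min_width=14, slack=1)
Line 4: ['address', 'car'] (min_width=11, slack=4)
Line 5: ['orange', 'golden'] (min_width=13, slack=2)
Line 6: ['garden', 'bread'] (min_width=12, slack=3)
Line 7: ['architect', 'south'] (min_width=15, slack=0)
Line 8: ['pepper', 'two'] (min_width=10, slack=5)
Line 9: ['telescope'] (min_width=9, slack=6)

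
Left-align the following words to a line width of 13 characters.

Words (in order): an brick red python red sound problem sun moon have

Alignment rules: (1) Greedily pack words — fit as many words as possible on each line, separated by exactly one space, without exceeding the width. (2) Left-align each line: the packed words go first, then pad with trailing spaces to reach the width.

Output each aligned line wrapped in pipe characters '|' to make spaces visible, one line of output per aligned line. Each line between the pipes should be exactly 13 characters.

Answer: |an brick red |
|python red   |
|sound problem|
|sun moon have|

Derivation:
Line 1: ['an', 'brick', 'red'] (min_width=12, slack=1)
Line 2: ['python', 'red'] (min_width=10, slack=3)
Line 3: ['sound', 'problem'] (min_width=13, slack=0)
Line 4: ['sun', 'moon', 'have'] (min_width=13, slack=0)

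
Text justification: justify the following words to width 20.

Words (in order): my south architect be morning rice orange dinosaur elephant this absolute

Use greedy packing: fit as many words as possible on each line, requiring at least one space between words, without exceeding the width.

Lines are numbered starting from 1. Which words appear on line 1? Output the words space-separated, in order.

Answer: my south architect

Derivation:
Line 1: ['my', 'south', 'architect'] (min_width=18, slack=2)
Line 2: ['be', 'morning', 'rice'] (min_width=15, slack=5)
Line 3: ['orange', 'dinosaur'] (min_width=15, slack=5)
Line 4: ['elephant', 'this'] (min_width=13, slack=7)
Line 5: ['absolute'] (min_width=8, slack=12)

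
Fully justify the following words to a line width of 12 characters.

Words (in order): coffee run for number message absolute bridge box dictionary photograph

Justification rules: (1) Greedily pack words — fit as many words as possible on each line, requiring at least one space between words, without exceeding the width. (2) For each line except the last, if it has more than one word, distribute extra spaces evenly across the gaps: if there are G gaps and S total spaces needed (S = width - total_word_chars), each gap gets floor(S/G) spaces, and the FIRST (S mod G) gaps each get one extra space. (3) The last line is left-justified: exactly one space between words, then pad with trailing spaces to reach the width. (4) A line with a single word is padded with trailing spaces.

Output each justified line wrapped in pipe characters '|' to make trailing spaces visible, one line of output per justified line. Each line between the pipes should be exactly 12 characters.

Line 1: ['coffee', 'run'] (min_width=10, slack=2)
Line 2: ['for', 'number'] (min_width=10, slack=2)
Line 3: ['message'] (min_width=7, slack=5)
Line 4: ['absolute'] (min_width=8, slack=4)
Line 5: ['bridge', 'box'] (min_width=10, slack=2)
Line 6: ['dictionary'] (min_width=10, slack=2)
Line 7: ['photograph'] (min_width=10, slack=2)

Answer: |coffee   run|
|for   number|
|message     |
|absolute    |
|bridge   box|
|dictionary  |
|photograph  |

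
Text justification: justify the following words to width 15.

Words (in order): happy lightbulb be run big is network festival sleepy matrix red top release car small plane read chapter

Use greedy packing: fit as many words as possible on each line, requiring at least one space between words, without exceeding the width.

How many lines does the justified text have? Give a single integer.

Line 1: ['happy', 'lightbulb'] (min_width=15, slack=0)
Line 2: ['be', 'run', 'big', 'is'] (min_width=13, slack=2)
Line 3: ['network'] (min_width=7, slack=8)
Line 4: ['festival', 'sleepy'] (min_width=15, slack=0)
Line 5: ['matrix', 'red', 'top'] (min_width=14, slack=1)
Line 6: ['release', 'car'] (min_width=11, slack=4)
Line 7: ['small', 'plane'] (min_width=11, slack=4)
Line 8: ['read', 'chapter'] (min_width=12, slack=3)
Total lines: 8

Answer: 8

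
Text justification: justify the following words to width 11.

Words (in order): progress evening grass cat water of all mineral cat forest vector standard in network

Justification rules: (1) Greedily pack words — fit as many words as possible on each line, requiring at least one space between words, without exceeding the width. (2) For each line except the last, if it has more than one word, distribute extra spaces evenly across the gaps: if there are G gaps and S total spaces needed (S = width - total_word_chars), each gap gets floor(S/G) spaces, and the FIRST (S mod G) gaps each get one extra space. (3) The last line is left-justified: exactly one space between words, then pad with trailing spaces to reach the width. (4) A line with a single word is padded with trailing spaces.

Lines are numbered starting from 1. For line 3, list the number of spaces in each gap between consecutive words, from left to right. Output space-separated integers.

Answer: 3

Derivation:
Line 1: ['progress'] (min_width=8, slack=3)
Line 2: ['evening'] (min_width=7, slack=4)
Line 3: ['grass', 'cat'] (min_width=9, slack=2)
Line 4: ['water', 'of'] (min_width=8, slack=3)
Line 5: ['all', 'mineral'] (min_width=11, slack=0)
Line 6: ['cat', 'forest'] (min_width=10, slack=1)
Line 7: ['vector'] (min_width=6, slack=5)
Line 8: ['standard', 'in'] (min_width=11, slack=0)
Line 9: ['network'] (min_width=7, slack=4)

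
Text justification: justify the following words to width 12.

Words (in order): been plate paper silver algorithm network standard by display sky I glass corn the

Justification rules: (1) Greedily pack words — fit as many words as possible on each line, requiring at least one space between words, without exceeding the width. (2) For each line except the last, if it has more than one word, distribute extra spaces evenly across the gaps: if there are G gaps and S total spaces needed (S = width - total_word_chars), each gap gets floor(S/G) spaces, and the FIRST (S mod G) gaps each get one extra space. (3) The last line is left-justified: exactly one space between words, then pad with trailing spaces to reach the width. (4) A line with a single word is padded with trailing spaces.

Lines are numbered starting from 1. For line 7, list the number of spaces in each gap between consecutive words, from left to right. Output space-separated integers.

Line 1: ['been', 'plate'] (min_width=10, slack=2)
Line 2: ['paper', 'silver'] (min_width=12, slack=0)
Line 3: ['algorithm'] (min_width=9, slack=3)
Line 4: ['network'] (min_width=7, slack=5)
Line 5: ['standard', 'by'] (min_width=11, slack=1)
Line 6: ['display', 'sky'] (min_width=11, slack=1)
Line 7: ['I', 'glass', 'corn'] (min_width=12, slack=0)
Line 8: ['the'] (min_width=3, slack=9)

Answer: 1 1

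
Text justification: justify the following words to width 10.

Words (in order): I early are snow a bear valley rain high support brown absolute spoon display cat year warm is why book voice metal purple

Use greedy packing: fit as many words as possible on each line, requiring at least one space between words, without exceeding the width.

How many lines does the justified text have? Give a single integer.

Answer: 16

Derivation:
Line 1: ['I', 'early'] (min_width=7, slack=3)
Line 2: ['are', 'snow', 'a'] (min_width=10, slack=0)
Line 3: ['bear'] (min_width=4, slack=6)
Line 4: ['valley'] (min_width=6, slack=4)
Line 5: ['rain', 'high'] (min_width=9, slack=1)
Line 6: ['support'] (min_width=7, slack=3)
Line 7: ['brown'] (min_width=5, slack=5)
Line 8: ['absolute'] (min_width=8, slack=2)
Line 9: ['spoon'] (min_width=5, slack=5)
Line 10: ['display'] (min_width=7, slack=3)
Line 11: ['cat', 'year'] (min_width=8, slack=2)
Line 12: ['warm', 'is'] (min_width=7, slack=3)
Line 13: ['why', 'book'] (min_width=8, slack=2)
Line 14: ['voice'] (min_width=5, slack=5)
Line 15: ['metal'] (min_width=5, slack=5)
Line 16: ['purple'] (min_width=6, slack=4)
Total lines: 16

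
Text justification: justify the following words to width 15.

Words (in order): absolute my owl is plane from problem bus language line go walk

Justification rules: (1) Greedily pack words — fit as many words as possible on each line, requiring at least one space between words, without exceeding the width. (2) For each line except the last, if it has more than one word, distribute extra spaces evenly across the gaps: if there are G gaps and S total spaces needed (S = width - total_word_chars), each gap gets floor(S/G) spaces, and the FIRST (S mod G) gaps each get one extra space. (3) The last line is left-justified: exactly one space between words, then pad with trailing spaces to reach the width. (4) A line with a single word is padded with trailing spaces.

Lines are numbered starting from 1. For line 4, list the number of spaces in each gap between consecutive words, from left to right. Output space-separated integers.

Line 1: ['absolute', 'my', 'owl'] (min_width=15, slack=0)
Line 2: ['is', 'plane', 'from'] (min_width=13, slack=2)
Line 3: ['problem', 'bus'] (min_width=11, slack=4)
Line 4: ['language', 'line'] (min_width=13, slack=2)
Line 5: ['go', 'walk'] (min_width=7, slack=8)

Answer: 3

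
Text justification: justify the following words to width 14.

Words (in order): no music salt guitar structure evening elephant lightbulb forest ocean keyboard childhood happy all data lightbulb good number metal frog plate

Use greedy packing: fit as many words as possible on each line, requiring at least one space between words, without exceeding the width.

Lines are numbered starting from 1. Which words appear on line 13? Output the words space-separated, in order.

Line 1: ['no', 'music', 'salt'] (min_width=13, slack=1)
Line 2: ['guitar'] (min_width=6, slack=8)
Line 3: ['structure'] (min_width=9, slack=5)
Line 4: ['evening'] (min_width=7, slack=7)
Line 5: ['elephant'] (min_width=8, slack=6)
Line 6: ['lightbulb'] (min_width=9, slack=5)
Line 7: ['forest', 'ocean'] (min_width=12, slack=2)
Line 8: ['keyboard'] (min_width=8, slack=6)
Line 9: ['childhood'] (min_width=9, slack=5)
Line 10: ['happy', 'all', 'data'] (min_width=14, slack=0)
Line 11: ['lightbulb', 'good'] (min_width=14, slack=0)
Line 12: ['number', 'metal'] (min_width=12, slack=2)
Line 13: ['frog', 'plate'] (min_width=10, slack=4)

Answer: frog plate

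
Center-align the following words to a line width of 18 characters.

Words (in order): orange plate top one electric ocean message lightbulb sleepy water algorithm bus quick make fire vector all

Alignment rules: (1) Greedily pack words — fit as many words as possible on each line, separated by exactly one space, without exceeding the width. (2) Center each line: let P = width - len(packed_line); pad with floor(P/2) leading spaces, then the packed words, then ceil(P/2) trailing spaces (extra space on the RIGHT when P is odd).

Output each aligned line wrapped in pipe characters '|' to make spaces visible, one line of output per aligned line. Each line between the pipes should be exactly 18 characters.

Line 1: ['orange', 'plate', 'top'] (min_width=16, slack=2)
Line 2: ['one', 'electric', 'ocean'] (min_width=18, slack=0)
Line 3: ['message', 'lightbulb'] (min_width=17, slack=1)
Line 4: ['sleepy', 'water'] (min_width=12, slack=6)
Line 5: ['algorithm', 'bus'] (min_width=13, slack=5)
Line 6: ['quick', 'make', 'fire'] (min_width=15, slack=3)
Line 7: ['vector', 'all'] (min_width=10, slack=8)

Answer: | orange plate top |
|one electric ocean|
|message lightbulb |
|   sleepy water   |
|  algorithm bus   |
| quick make fire  |
|    vector all    |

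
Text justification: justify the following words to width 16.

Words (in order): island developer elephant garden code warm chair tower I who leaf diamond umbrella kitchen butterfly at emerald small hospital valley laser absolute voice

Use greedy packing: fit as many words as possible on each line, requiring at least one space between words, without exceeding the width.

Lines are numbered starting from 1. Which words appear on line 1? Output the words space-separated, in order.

Line 1: ['island', 'developer'] (min_width=16, slack=0)
Line 2: ['elephant', 'garden'] (min_width=15, slack=1)
Line 3: ['code', 'warm', 'chair'] (min_width=15, slack=1)
Line 4: ['tower', 'I', 'who', 'leaf'] (min_width=16, slack=0)
Line 5: ['diamond', 'umbrella'] (min_width=16, slack=0)
Line 6: ['kitchen'] (min_width=7, slack=9)
Line 7: ['butterfly', 'at'] (min_width=12, slack=4)
Line 8: ['emerald', 'small'] (min_width=13, slack=3)
Line 9: ['hospital', 'valley'] (min_width=15, slack=1)
Line 10: ['laser', 'absolute'] (min_width=14, slack=2)
Line 11: ['voice'] (min_width=5, slack=11)

Answer: island developer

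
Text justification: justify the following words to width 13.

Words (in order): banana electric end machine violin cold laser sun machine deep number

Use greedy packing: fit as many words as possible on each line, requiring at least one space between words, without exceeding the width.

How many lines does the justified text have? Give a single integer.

Line 1: ['banana'] (min_width=6, slack=7)
Line 2: ['electric', 'end'] (min_width=12, slack=1)
Line 3: ['machine'] (min_width=7, slack=6)
Line 4: ['violin', 'cold'] (min_width=11, slack=2)
Line 5: ['laser', 'sun'] (min_width=9, slack=4)
Line 6: ['machine', 'deep'] (min_width=12, slack=1)
Line 7: ['number'] (min_width=6, slack=7)
Total lines: 7

Answer: 7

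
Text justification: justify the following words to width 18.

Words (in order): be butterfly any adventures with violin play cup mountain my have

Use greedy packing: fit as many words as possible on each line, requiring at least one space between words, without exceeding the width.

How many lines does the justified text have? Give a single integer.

Answer: 4

Derivation:
Line 1: ['be', 'butterfly', 'any'] (min_width=16, slack=2)
Line 2: ['adventures', 'with'] (min_width=15, slack=3)
Line 3: ['violin', 'play', 'cup'] (min_width=15, slack=3)
Line 4: ['mountain', 'my', 'have'] (min_width=16, slack=2)
Total lines: 4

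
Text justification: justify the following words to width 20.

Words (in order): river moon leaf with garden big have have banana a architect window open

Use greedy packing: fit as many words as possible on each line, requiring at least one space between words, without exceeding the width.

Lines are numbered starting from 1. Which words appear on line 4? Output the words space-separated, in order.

Answer: window open

Derivation:
Line 1: ['river', 'moon', 'leaf', 'with'] (min_width=20, slack=0)
Line 2: ['garden', 'big', 'have', 'have'] (min_width=20, slack=0)
Line 3: ['banana', 'a', 'architect'] (min_width=18, slack=2)
Line 4: ['window', 'open'] (min_width=11, slack=9)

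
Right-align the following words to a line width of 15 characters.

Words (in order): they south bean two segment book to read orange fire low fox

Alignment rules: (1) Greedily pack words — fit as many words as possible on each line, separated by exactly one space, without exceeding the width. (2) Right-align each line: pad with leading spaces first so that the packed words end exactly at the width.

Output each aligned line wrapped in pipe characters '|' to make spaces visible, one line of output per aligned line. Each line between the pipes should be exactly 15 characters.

Answer: |they south bean|
|    two segment|
|   book to read|
|orange fire low|
|            fox|

Derivation:
Line 1: ['they', 'south', 'bean'] (min_width=15, slack=0)
Line 2: ['two', 'segment'] (min_width=11, slack=4)
Line 3: ['book', 'to', 'read'] (min_width=12, slack=3)
Line 4: ['orange', 'fire', 'low'] (min_width=15, slack=0)
Line 5: ['fox'] (min_width=3, slack=12)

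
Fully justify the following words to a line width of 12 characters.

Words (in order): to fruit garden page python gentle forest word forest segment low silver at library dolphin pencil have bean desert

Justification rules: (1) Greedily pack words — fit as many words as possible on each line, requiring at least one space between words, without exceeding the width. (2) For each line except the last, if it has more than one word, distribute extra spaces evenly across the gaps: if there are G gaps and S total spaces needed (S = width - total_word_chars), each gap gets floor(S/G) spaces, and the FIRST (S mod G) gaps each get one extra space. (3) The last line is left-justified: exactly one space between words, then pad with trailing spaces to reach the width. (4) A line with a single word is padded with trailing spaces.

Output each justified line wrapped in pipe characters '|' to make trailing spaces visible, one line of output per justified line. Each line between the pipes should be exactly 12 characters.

Answer: |to     fruit|
|garden  page|
|python      |
|gentle      |
|forest  word|
|forest      |
|segment  low|
|silver    at|
|library     |
|dolphin     |
|pencil  have|
|bean desert |

Derivation:
Line 1: ['to', 'fruit'] (min_width=8, slack=4)
Line 2: ['garden', 'page'] (min_width=11, slack=1)
Line 3: ['python'] (min_width=6, slack=6)
Line 4: ['gentle'] (min_width=6, slack=6)
Line 5: ['forest', 'word'] (min_width=11, slack=1)
Line 6: ['forest'] (min_width=6, slack=6)
Line 7: ['segment', 'low'] (min_width=11, slack=1)
Line 8: ['silver', 'at'] (min_width=9, slack=3)
Line 9: ['library'] (min_width=7, slack=5)
Line 10: ['dolphin'] (min_width=7, slack=5)
Line 11: ['pencil', 'have'] (min_width=11, slack=1)
Line 12: ['bean', 'desert'] (min_width=11, slack=1)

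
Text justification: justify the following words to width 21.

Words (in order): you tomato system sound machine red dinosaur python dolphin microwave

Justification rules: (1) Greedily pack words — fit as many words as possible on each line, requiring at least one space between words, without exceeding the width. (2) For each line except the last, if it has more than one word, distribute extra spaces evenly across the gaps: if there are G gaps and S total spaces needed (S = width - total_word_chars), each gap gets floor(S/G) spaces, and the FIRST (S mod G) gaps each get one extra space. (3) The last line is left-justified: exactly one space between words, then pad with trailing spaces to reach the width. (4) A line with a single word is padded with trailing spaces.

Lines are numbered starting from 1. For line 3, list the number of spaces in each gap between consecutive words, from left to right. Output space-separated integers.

Line 1: ['you', 'tomato', 'system'] (min_width=17, slack=4)
Line 2: ['sound', 'machine', 'red'] (min_width=17, slack=4)
Line 3: ['dinosaur', 'python'] (min_width=15, slack=6)
Line 4: ['dolphin', 'microwave'] (min_width=17, slack=4)

Answer: 7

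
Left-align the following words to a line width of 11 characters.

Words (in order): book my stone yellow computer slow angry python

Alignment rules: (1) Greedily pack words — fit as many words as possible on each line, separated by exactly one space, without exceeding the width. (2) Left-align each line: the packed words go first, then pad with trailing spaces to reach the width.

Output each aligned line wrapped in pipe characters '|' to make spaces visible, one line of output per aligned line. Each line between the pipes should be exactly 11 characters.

Answer: |book my    |
|stone      |
|yellow     |
|computer   |
|slow angry |
|python     |

Derivation:
Line 1: ['book', 'my'] (min_width=7, slack=4)
Line 2: ['stone'] (min_width=5, slack=6)
Line 3: ['yellow'] (min_width=6, slack=5)
Line 4: ['computer'] (min_width=8, slack=3)
Line 5: ['slow', 'angry'] (min_width=10, slack=1)
Line 6: ['python'] (min_width=6, slack=5)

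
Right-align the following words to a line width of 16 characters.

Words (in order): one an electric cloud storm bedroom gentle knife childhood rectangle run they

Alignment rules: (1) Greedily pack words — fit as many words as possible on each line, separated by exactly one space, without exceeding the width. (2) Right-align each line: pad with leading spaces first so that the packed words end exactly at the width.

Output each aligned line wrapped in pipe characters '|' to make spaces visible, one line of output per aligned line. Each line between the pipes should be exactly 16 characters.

Line 1: ['one', 'an', 'electric'] (min_width=15, slack=1)
Line 2: ['cloud', 'storm'] (min_width=11, slack=5)
Line 3: ['bedroom', 'gentle'] (min_width=14, slack=2)
Line 4: ['knife', 'childhood'] (min_width=15, slack=1)
Line 5: ['rectangle', 'run'] (min_width=13, slack=3)
Line 6: ['they'] (min_width=4, slack=12)

Answer: | one an electric|
|     cloud storm|
|  bedroom gentle|
| knife childhood|
|   rectangle run|
|            they|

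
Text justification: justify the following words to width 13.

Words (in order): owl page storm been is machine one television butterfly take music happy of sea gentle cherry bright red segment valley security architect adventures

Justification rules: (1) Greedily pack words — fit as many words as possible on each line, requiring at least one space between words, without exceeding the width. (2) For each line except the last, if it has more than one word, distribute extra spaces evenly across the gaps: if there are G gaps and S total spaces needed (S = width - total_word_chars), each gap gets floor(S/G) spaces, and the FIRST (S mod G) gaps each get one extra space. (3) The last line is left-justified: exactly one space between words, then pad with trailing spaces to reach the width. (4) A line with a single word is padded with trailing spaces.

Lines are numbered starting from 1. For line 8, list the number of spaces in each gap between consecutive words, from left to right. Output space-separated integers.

Answer: 1

Derivation:
Line 1: ['owl', 'page'] (min_width=8, slack=5)
Line 2: ['storm', 'been', 'is'] (min_width=13, slack=0)
Line 3: ['machine', 'one'] (min_width=11, slack=2)
Line 4: ['television'] (min_width=10, slack=3)
Line 5: ['butterfly'] (min_width=9, slack=4)
Line 6: ['take', 'music'] (min_width=10, slack=3)
Line 7: ['happy', 'of', 'sea'] (min_width=12, slack=1)
Line 8: ['gentle', 'cherry'] (min_width=13, slack=0)
Line 9: ['bright', 'red'] (min_width=10, slack=3)
Line 10: ['segment'] (min_width=7, slack=6)
Line 11: ['valley'] (min_width=6, slack=7)
Line 12: ['security'] (min_width=8, slack=5)
Line 13: ['architect'] (min_width=9, slack=4)
Line 14: ['adventures'] (min_width=10, slack=3)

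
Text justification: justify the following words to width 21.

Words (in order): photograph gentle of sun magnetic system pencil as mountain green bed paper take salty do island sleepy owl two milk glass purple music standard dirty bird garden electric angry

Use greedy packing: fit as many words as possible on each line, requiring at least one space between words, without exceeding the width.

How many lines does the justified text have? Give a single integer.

Answer: 9

Derivation:
Line 1: ['photograph', 'gentle', 'of'] (min_width=20, slack=1)
Line 2: ['sun', 'magnetic', 'system'] (min_width=19, slack=2)
Line 3: ['pencil', 'as', 'mountain'] (min_width=18, slack=3)
Line 4: ['green', 'bed', 'paper', 'take'] (min_width=20, slack=1)
Line 5: ['salty', 'do', 'island'] (min_width=15, slack=6)
Line 6: ['sleepy', 'owl', 'two', 'milk'] (min_width=19, slack=2)
Line 7: ['glass', 'purple', 'music'] (min_width=18, slack=3)
Line 8: ['standard', 'dirty', 'bird'] (min_width=19, slack=2)
Line 9: ['garden', 'electric', 'angry'] (min_width=21, slack=0)
Total lines: 9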